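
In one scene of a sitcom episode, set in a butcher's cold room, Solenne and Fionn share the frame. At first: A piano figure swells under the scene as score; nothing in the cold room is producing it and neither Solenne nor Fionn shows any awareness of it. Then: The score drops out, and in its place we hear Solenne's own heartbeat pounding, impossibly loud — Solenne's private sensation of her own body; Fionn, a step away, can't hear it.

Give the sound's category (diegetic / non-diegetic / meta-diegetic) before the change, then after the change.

Before the change: underscore with no in-world source, inaudible to the characters → non-diegetic.
After the change: the body sound is Solenne's subjective perception alone — Fionn can't hear it → meta-diegetic.

non-diegetic, meta-diegetic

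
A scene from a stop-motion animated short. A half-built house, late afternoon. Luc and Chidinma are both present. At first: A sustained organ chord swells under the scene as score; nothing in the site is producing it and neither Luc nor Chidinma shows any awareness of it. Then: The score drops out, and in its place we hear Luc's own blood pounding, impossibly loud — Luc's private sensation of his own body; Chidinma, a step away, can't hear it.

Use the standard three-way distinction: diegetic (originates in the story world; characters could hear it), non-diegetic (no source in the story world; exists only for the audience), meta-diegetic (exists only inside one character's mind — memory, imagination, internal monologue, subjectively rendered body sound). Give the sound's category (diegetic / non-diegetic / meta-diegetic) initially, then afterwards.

Initially: underscore with no in-world source, inaudible to the characters → non-diegetic.
Afterwards: the body sound is Luc's subjective perception alone — Chidinma can't hear it → meta-diegetic.

non-diegetic, meta-diegetic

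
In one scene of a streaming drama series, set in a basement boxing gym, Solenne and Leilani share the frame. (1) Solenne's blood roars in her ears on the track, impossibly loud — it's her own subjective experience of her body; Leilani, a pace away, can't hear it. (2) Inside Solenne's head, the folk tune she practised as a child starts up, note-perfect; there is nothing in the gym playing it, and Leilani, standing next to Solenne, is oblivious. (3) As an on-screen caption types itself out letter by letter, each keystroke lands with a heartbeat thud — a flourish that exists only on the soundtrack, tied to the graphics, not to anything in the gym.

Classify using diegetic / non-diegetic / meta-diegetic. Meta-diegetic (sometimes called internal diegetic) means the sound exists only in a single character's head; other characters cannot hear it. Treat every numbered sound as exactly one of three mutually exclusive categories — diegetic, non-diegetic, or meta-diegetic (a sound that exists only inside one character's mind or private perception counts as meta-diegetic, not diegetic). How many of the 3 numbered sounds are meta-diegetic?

(1) is meta-diegetic: a subjective body sound — Solenne's private perception, inaudible to Leilani.
Sound (2): remembered music, private to Solenne — Leilani is oblivious because it isn't in the room, so meta-diegetic.
(3) it accompanies on-screen graphics, not anything inside the story world → non-diegetic.
So 2 of the 3 are meta-diegetic: (1), (2).

2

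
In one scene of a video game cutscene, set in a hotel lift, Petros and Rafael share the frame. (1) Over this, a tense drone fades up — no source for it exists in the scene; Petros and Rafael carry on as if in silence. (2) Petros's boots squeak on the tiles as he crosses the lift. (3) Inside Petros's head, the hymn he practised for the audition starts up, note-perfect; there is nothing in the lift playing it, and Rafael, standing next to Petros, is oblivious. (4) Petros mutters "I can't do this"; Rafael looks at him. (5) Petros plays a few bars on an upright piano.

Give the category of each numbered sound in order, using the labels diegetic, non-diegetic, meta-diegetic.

(1) is non-diegetic: it has no source in the story world and no character can hear it — it's underscore.
(2) it's the physical sound of Petros moving in the space → diegetic.
(3) is meta-diegetic: remembered music, private to Petros — Rafael is oblivious because it isn't in the room.
(4) Petros is a character speaking aloud in the scene → diegetic.
Sound (5): a character is playing an upright piano on screen, so diegetic.

non-diegetic, diegetic, meta-diegetic, diegetic, diegetic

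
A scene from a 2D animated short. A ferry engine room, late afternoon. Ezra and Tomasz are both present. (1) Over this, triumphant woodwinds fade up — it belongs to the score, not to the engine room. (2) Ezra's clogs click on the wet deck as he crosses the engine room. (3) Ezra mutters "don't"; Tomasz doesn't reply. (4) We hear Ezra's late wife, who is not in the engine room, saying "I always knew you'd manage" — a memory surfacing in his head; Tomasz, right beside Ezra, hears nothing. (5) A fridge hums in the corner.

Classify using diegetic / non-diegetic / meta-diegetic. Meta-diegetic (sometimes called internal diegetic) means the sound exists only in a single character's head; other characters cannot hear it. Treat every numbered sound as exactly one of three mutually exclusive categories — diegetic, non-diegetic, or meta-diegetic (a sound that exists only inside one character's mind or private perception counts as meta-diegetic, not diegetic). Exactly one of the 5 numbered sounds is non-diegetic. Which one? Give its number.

Sound (1): it has no source in the story world and no character can hear it — it's underscore, so non-diegetic.
(2) is diegetic: Ezra's footsteps are produced in the story world.
Sound (3): spoken by a character present in the story world, so diegetic.
(4) is meta-diegetic: the voice is a memory playing only inside Ezra's mind; Tomasz can't hear it.
(5) is diegetic: it's the actual ambient sound of the location.
Only (1) is non-diegetic.

1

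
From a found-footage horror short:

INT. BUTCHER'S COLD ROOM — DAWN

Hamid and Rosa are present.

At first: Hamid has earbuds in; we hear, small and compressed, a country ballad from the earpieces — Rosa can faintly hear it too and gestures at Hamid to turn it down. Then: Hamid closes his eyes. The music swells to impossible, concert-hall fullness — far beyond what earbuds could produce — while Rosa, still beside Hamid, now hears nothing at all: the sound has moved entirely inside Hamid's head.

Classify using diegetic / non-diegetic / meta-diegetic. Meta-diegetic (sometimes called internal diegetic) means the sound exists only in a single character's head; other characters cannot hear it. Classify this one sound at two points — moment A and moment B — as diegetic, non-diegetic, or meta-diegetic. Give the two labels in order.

diegetic, meta-diegetic

Moment A: the earbuds are a physical source both characters can hear → diegetic.
Moment B: the music now exists only as Hamid's subjective experience; Rosa can no longer hear it → meta-diegetic.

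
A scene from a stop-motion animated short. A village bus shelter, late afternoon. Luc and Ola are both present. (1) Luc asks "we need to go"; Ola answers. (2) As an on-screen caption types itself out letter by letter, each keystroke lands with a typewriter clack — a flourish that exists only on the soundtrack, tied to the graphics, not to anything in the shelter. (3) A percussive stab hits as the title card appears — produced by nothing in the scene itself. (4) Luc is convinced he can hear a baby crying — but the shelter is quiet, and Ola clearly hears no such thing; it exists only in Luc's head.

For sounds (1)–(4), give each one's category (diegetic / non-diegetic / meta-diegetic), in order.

diegetic, non-diegetic, non-diegetic, meta-diegetic

Sound (1): on-screen dialogue — Luc speaks and Ola is there to hear, so diegetic.
(2) the caption isn't part of the story world, so neither is the sound tied to it → non-diegetic.
(3) is non-diegetic: nothing in the scene produces it; it's an accent added for the audience.
(4) is meta-diegetic: subjective to Luc: the shelter is silent and Ola hears nothing.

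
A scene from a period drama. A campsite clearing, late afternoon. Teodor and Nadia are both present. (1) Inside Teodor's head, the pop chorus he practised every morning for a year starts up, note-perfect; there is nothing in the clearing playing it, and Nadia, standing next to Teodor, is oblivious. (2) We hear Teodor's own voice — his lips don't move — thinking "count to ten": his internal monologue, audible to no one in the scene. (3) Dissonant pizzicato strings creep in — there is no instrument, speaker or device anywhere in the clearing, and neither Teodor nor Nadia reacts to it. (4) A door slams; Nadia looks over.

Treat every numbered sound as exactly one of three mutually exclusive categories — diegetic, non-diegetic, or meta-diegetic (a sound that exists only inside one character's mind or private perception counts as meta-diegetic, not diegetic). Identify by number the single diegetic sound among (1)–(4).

(1) remembered music, private to Teodor — Nadia is oblivious because it isn't in the room → meta-diegetic.
(2) Teodor's thought-voice: a private mental sound no other character can hear → meta-diegetic.
(3) is non-diegetic: nothing in the clearing produces it and the characters don't hear it — pure soundtrack.
(4) is diegetic: a door is a real object/event in the scene's world.
Only (4) is diegetic.

4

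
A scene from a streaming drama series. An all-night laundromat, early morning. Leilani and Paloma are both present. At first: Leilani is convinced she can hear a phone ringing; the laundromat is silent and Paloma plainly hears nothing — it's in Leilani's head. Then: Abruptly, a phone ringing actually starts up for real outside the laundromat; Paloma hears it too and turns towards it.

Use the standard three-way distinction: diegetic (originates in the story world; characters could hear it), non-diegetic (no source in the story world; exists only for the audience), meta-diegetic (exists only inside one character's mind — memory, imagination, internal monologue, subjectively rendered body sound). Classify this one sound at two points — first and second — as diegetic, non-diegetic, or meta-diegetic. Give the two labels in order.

meta-diegetic, diegetic

First: only Leilani 'hears' it — imagined, in her mind → meta-diegetic.
Second: now there's a real external source and Paloma hears it too — in the story world → diegetic.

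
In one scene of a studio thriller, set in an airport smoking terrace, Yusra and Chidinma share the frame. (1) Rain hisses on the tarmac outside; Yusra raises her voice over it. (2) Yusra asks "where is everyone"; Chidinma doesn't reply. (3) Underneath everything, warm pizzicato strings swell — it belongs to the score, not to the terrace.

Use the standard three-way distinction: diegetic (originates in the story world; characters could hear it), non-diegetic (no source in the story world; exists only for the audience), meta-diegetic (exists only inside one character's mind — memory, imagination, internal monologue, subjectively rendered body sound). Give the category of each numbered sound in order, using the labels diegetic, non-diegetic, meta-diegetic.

Sound (1): ambient/room sound belonging to the story's physical space, so diegetic.
(2) is diegetic: spoken by a character present in the story world.
(3) nothing in the terrace produces it and the characters don't hear it — pure soundtrack → non-diegetic.

diegetic, diegetic, non-diegetic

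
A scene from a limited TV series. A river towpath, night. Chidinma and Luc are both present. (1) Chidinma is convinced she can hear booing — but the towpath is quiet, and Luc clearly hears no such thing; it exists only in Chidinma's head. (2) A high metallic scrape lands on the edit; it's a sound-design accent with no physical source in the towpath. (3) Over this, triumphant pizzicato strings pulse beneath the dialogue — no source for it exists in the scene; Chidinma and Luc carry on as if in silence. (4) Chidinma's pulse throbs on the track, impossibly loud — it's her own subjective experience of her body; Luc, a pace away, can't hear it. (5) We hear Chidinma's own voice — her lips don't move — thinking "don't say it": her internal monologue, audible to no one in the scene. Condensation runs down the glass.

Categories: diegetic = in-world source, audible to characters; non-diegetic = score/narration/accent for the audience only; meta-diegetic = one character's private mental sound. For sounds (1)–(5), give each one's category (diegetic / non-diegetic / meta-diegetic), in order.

(1) is meta-diegetic: Chidinma alone 'hears' it — an imagined sound, not present in the space.
(2) it's a sound-design accent with no in-world source; no one in the scene can hear it → non-diegetic.
(3) is non-diegetic: nothing in the towpath produces it and the characters don't hear it — pure soundtrack.
Sound (4): point-of-audition from inside Chidinma's body; not a sound in the room, so meta-diegetic.
Sound (5): it's Chidinma's unspoken thought, heard only by the audience via her subjectivity, so meta-diegetic.

meta-diegetic, non-diegetic, non-diegetic, meta-diegetic, meta-diegetic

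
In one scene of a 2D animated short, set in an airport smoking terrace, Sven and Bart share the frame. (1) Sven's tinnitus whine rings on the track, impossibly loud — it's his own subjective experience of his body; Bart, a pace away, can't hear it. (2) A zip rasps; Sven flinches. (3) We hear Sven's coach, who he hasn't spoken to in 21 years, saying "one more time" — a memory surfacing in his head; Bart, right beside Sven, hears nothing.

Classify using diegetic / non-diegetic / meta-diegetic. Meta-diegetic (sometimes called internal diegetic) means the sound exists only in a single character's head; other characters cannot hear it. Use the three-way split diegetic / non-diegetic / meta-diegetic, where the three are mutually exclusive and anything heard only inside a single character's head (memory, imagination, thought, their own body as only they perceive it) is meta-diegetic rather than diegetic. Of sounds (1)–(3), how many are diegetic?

Sound (1): a subjective body sound — Sven's private perception, inaudible to Bart, so meta-diegetic.
(2) a zip is a real object/event in the scene's world → diegetic.
(3) it's Sven's recollection rendered as sound; the other character can't hear it → meta-diegetic.
Diegetic: (2) — that's 1.

1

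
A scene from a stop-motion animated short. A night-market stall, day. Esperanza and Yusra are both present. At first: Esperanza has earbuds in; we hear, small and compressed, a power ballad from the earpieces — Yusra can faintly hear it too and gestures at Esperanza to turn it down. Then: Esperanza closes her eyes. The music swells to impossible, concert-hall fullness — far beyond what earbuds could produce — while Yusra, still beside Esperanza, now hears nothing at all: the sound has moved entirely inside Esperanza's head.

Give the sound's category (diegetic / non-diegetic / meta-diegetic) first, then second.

diegetic, meta-diegetic

First: the earbuds are a physical source both characters can hear → diegetic.
Second: the music now exists only as Esperanza's subjective experience; Yusra can no longer hear it → meta-diegetic.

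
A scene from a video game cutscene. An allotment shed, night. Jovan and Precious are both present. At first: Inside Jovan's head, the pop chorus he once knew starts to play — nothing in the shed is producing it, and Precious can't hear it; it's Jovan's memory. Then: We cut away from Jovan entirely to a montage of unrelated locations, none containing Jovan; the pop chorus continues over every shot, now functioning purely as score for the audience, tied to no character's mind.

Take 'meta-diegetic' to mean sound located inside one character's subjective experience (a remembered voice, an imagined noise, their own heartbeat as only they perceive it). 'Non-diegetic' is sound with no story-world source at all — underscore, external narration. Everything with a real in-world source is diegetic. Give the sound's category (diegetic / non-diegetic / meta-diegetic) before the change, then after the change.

meta-diegetic, non-diegetic

Before the change: the music lives inside Jovan's mind alone; Precious can't hear it → meta-diegetic.
After the change: once it plays over shots Jovan isn't in, detached from any character's subjectivity, it's conventional underscore → non-diegetic.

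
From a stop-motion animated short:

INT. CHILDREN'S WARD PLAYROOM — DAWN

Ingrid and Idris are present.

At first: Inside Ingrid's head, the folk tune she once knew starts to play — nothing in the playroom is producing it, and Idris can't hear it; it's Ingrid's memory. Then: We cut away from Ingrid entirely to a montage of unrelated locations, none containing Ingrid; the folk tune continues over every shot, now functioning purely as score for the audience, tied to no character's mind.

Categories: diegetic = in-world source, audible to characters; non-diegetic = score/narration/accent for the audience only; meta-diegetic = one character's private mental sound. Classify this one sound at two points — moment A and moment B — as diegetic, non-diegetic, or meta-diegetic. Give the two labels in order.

meta-diegetic, non-diegetic

Moment A: the music lives inside Ingrid's mind alone; Idris can't hear it → meta-diegetic.
Moment B: once it plays over shots Ingrid isn't in, detached from any character's subjectivity, it's conventional underscore → non-diegetic.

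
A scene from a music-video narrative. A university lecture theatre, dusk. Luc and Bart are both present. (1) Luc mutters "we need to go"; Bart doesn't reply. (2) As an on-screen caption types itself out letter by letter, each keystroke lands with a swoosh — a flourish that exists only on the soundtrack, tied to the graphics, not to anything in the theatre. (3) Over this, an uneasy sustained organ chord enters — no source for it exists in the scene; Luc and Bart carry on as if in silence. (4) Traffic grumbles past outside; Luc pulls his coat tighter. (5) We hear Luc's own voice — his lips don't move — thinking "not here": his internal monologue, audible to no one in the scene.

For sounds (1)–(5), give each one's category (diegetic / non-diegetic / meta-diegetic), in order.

(1) on-screen dialogue — Luc speaks and Bart is there to hear → diegetic.
Sound (2): the caption isn't part of the story world, so neither is the sound tied to it, so non-diegetic.
Sound (3): score with no on-screen or off-screen source; it exists for the audience alone, so non-diegetic.
(4) is diegetic: it's the actual ambient sound of the location.
(5) is meta-diegetic: Luc's thought-voice: a private mental sound no other character can hear.

diegetic, non-diegetic, non-diegetic, diegetic, meta-diegetic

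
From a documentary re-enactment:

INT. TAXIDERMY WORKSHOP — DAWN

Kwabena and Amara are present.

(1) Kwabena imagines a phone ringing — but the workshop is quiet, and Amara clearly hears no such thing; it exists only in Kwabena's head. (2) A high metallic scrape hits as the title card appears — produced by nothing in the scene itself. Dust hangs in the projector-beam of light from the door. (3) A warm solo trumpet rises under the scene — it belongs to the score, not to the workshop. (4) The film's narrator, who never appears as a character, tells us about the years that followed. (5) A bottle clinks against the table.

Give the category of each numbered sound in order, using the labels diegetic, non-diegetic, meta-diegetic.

meta-diegetic, non-diegetic, non-diegetic, non-diegetic, diegetic

(1) subjective to Kwabena: the workshop is silent and Amara hears nothing → meta-diegetic.
Sound (2): nothing in the scene produces it; it's an accent added for the audience, so non-diegetic.
(3) is non-diegetic: score with no on-screen or off-screen source; it exists for the audience alone.
(4) the narrator exists outside the story world, addressing only the audience → non-diegetic.
Sound (5): the sound comes from a bottle physically present in the location, so diegetic.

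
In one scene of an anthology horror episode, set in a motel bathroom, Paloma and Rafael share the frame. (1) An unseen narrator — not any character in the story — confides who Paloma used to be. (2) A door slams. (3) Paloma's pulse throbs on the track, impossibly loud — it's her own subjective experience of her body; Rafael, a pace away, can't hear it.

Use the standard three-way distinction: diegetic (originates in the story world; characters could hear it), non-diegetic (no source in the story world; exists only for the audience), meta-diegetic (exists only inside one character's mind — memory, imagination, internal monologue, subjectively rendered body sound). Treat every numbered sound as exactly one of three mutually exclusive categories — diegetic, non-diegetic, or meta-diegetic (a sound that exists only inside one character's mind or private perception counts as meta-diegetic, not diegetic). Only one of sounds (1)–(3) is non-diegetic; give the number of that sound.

1

(1) external voice-over — not a character, not heard by anyone in the scene → non-diegetic.
(2) an in-world source (a door); characters could hear it → diegetic.
(3) it's Paloma's internal bodily sensation rendered as sound; only Paloma 'hears' it → meta-diegetic.
Only (1) is non-diegetic.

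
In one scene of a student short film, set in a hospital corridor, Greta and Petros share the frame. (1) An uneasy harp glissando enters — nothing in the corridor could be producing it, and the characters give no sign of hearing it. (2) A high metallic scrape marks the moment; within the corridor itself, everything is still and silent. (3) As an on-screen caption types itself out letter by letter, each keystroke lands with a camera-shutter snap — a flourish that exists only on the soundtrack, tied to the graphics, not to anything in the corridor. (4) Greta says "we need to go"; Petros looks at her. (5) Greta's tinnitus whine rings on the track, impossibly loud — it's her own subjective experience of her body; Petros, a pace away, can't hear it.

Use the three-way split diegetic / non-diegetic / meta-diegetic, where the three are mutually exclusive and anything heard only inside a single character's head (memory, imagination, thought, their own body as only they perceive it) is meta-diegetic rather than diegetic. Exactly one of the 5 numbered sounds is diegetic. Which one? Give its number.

4

(1) is non-diegetic: score with no on-screen or off-screen source; it exists for the audience alone.
(2) it's a sound-design accent with no in-world source; no one in the scene can hear it → non-diegetic.
(3) sound married to a title/caption — outside the diegesis by definition → non-diegetic.
(4) spoken by a character present in the story world → diegetic.
(5) point-of-audition from inside Greta's body; not a sound in the room → meta-diegetic.
Only (4) is diegetic.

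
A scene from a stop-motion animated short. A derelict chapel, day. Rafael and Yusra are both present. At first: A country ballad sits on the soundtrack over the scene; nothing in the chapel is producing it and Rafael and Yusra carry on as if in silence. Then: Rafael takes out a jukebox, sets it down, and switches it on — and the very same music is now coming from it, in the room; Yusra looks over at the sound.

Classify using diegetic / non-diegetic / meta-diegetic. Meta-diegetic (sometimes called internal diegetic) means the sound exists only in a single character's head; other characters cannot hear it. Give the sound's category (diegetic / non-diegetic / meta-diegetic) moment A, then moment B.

non-diegetic, diegetic

Moment A: no in-world source exists and no character can hear it — underscore → non-diegetic.
Moment B: a jukebox is now a real source in the story world and the characters hear it → diegetic.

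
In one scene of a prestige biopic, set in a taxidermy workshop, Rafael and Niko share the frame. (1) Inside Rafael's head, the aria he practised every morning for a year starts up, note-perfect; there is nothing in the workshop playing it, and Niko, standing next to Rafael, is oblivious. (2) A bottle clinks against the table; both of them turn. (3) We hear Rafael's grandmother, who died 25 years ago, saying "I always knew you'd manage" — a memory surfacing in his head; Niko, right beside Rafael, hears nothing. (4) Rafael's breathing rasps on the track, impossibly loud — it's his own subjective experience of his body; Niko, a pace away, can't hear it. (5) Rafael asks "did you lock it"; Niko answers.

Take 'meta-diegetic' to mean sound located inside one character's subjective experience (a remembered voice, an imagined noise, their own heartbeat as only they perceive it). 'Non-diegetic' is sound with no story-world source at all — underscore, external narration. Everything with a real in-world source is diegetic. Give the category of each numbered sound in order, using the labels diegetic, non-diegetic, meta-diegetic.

meta-diegetic, diegetic, meta-diegetic, meta-diegetic, diegetic

(1) the music is a memory playing inside Rafael's mind alone; no real-world source, Niko can't hear it → meta-diegetic.
(2) is diegetic: the sound comes from a bottle physically present in the location.
(3) is meta-diegetic: the voice is a memory playing only inside Rafael's mind; Niko can't hear it.
Sound (4): a subjective body sound — Rafael's private perception, inaudible to Niko, so meta-diegetic.
(5) is diegetic: on-screen dialogue — Rafael speaks and Niko is there to hear.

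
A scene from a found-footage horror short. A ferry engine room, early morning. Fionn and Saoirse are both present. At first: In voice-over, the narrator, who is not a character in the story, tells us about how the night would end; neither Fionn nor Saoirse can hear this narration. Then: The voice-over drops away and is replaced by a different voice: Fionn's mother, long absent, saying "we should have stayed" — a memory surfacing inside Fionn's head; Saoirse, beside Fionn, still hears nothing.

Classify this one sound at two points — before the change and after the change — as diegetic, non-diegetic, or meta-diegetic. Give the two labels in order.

non-diegetic, meta-diegetic

Before the change: the external narrator addresses only the audience — outside the story world → non-diegetic.
After the change: the replacement voice is a memory inside Fionn's mind specifically → meta-diegetic.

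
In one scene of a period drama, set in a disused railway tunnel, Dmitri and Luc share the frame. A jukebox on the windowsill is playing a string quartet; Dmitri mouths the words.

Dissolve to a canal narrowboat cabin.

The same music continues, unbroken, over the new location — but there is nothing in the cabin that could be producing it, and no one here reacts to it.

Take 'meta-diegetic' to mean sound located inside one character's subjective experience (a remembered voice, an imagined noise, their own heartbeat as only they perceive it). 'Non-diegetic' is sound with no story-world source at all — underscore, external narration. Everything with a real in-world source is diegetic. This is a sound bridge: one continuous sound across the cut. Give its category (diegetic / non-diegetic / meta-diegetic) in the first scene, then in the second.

Scene one: a jukebox is an on-screen source and Dmitri reacts to it → diegetic.
Scene two: there is no source in the cabin and no one hears it — it's now underscore → non-diegetic.

diegetic, non-diegetic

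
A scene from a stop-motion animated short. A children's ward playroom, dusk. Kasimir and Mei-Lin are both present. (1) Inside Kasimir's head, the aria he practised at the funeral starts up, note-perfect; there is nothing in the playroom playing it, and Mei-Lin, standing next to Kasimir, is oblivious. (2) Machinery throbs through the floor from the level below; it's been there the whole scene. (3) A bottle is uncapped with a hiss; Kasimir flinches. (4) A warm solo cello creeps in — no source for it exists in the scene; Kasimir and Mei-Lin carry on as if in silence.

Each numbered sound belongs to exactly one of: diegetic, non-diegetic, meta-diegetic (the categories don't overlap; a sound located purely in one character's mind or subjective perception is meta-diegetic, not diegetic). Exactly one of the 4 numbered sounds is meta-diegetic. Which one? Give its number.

(1) remembered music, private to Kasimir — Mei-Lin is oblivious because it isn't in the room → meta-diegetic.
(2) ambient/room sound belonging to the story's physical space → diegetic.
Sound (3): a bottle is a real object/event in the scene's world, so diegetic.
(4) score with no on-screen or off-screen source; it exists for the audience alone → non-diegetic.
Only (1) is meta-diegetic.

1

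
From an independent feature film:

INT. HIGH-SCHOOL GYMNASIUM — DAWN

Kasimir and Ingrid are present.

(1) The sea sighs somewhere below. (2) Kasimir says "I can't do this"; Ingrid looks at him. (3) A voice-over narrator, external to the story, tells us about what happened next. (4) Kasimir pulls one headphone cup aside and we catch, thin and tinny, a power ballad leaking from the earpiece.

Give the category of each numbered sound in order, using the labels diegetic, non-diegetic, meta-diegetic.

(1) is diegetic: it's the actual ambient sound of the location.
(2) on-screen dialogue — Kasimir speaks and Ingrid is there to hear → diegetic.
Sound (3): external voice-over — not a character, not heard by anyone in the scene, so non-diegetic.
(4) is diegetic: the headphones are an on-screen source.

diegetic, diegetic, non-diegetic, diegetic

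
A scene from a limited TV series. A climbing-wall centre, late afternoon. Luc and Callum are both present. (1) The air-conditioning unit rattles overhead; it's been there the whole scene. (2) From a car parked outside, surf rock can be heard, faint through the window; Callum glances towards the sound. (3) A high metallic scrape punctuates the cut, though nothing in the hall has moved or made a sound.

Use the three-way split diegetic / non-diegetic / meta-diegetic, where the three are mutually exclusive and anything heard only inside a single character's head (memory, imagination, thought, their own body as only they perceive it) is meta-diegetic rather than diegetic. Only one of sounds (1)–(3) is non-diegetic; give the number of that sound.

(1) is diegetic: ambient/room sound belonging to the story's physical space.
(2) off-screen diegetic: the source is out of frame but still in the story's space → diegetic.
(3) is non-diegetic: it's a sound-design accent with no in-world source; no one in the scene can hear it.
Only (3) is non-diegetic.

3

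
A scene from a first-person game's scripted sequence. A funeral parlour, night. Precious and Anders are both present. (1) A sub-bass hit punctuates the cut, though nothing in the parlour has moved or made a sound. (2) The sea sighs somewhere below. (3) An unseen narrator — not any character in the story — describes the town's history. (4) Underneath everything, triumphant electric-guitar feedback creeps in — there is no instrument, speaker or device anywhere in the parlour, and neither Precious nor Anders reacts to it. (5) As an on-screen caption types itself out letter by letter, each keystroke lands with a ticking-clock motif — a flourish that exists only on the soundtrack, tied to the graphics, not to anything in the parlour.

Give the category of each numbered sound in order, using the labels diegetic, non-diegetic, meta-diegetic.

non-diegetic, diegetic, non-diegetic, non-diegetic, non-diegetic

(1) it's a sound-design accent with no in-world source; no one in the scene can hear it → non-diegetic.
(2) ambient/room sound belonging to the story's physical space → diegetic.
Sound (3): the narrator exists outside the story world, addressing only the audience, so non-diegetic.
Sound (4): nothing in the parlour produces it and the characters don't hear it — pure soundtrack, so non-diegetic.
Sound (5): the caption isn't part of the story world, so neither is the sound tied to it, so non-diegetic.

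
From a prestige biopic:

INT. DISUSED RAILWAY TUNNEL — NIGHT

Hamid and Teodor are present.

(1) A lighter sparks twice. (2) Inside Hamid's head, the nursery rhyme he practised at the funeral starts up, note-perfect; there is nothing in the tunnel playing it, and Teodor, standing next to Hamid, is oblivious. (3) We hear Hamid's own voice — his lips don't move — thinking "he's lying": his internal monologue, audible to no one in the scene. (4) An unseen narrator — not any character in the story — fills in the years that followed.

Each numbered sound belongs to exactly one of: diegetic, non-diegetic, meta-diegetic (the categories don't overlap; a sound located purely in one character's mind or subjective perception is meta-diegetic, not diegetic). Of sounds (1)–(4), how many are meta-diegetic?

Sound (1): an in-world source (a lighter); characters could hear it, so diegetic.
(2) is meta-diegetic: the music is a memory playing inside Hamid's mind alone; no real-world source, Teodor can't hear it.
(3) is meta-diegetic: it's Hamid's unspoken thought, heard only by the audience via his subjectivity.
(4) is non-diegetic: external voice-over — not a character, not heard by anyone in the scene.
Meta-diegetic: (2), (3) — that's 2.

2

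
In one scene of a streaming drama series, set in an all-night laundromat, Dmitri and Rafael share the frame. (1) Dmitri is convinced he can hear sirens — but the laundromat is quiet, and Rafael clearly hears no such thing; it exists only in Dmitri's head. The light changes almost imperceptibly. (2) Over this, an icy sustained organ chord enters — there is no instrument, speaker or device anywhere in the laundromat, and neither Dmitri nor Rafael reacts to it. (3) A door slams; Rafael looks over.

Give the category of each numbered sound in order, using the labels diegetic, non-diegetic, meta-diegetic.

Sound (1): Dmitri alone 'hears' it — an imagined sound, not present in the space, so meta-diegetic.
(2) nothing in the laundromat produces it and the characters don't hear it — pure soundtrack → non-diegetic.
(3) is diegetic: an in-world source (a door); characters could hear it.

meta-diegetic, non-diegetic, diegetic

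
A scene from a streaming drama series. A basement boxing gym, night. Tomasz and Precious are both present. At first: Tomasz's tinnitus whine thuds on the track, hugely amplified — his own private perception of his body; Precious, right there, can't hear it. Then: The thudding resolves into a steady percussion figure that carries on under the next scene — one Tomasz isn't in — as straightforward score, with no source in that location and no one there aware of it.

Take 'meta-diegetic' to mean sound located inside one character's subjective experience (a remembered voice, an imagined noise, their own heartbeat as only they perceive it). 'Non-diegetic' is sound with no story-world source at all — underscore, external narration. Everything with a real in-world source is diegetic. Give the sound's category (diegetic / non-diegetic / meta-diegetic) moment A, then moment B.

meta-diegetic, non-diegetic

Moment A: it's Tomasz's subjective body sound, inaudible to Precious → meta-diegetic.
Moment B: detached from Tomasz and playing as sourceless score over a scene he isn't in — for the audience only → non-diegetic.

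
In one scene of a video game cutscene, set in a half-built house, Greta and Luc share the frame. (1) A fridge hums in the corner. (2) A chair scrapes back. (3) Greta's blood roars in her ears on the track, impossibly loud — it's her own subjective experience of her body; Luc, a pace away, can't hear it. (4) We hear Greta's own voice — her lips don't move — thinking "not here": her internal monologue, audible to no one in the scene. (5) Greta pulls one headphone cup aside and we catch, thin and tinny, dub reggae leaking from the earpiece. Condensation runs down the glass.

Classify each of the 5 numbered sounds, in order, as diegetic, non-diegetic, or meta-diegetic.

(1) a fridge is part of the location's real environment → diegetic.
Sound (2): a chair is a real object/event in the scene's world, so diegetic.
(3) it's Greta's internal bodily sensation rendered as sound; only Greta 'hears' it → meta-diegetic.
(4) is meta-diegetic: internal monologue — inside Greta's mind, not spoken into the scene.
(5) is diegetic: the earpiece is a real device on Greta's head — source music.

diegetic, diegetic, meta-diegetic, meta-diegetic, diegetic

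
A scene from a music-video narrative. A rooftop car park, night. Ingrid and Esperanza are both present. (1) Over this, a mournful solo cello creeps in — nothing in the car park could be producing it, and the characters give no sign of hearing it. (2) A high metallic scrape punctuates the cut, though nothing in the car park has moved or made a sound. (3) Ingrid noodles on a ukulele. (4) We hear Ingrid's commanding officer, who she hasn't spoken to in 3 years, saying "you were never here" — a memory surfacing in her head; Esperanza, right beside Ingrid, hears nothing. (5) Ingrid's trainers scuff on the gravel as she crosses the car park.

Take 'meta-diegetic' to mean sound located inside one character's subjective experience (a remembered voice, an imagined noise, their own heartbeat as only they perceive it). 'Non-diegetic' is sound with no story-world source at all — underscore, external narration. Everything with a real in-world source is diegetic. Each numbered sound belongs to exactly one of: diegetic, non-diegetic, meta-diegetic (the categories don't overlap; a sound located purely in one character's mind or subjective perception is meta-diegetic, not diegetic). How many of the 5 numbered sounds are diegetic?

Sound (1): nothing in the car park produces it and the characters don't hear it — pure soundtrack, so non-diegetic.
Sound (2): it's a sound-design accent with no in-world source; no one in the scene can hear it, so non-diegetic.
(3) Ingrid is producing the music live, in the story world → diegetic.
(4) is meta-diegetic: it's Ingrid's recollection rendered as sound; the other character can't hear it.
Sound (5): it's the physical sound of Ingrid moving in the space, so diegetic.
So 2 of the 5 are diegetic: (3), (5).

2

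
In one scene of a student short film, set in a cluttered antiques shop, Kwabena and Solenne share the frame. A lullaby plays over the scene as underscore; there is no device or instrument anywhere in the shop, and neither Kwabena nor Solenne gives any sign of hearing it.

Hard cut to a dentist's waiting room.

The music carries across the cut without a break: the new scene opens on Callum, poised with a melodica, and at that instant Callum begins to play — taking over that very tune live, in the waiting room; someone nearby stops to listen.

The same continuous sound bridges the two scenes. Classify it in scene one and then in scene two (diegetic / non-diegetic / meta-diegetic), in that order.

Scene one: there's no in-world source anywhere and no character hears it — underscore for the audience only → non-diegetic.
Scene two: from the moment Callum starts playing, the tune is being performed on a melodica inside the story world and another character hears it → diegetic.

non-diegetic, diegetic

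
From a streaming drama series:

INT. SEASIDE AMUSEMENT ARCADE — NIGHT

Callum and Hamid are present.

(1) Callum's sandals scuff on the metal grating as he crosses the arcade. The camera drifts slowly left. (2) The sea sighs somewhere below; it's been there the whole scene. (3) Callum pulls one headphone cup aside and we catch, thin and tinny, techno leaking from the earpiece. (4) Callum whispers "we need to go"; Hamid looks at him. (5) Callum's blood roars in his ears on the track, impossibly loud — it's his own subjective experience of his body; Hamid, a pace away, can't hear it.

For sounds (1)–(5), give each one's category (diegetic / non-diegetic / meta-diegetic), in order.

Sound (1): Callum's footsteps are produced in the story world, so diegetic.
Sound (2): the sea is part of the location's real environment, so diegetic.
(3) is diegetic: it's leaking from a physical pair of headphones in the scene.
Sound (4): spoken by a character present in the story world, so diegetic.
(5) is meta-diegetic: it's Callum's internal bodily sensation rendered as sound; only Callum 'hears' it.

diegetic, diegetic, diegetic, diegetic, meta-diegetic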